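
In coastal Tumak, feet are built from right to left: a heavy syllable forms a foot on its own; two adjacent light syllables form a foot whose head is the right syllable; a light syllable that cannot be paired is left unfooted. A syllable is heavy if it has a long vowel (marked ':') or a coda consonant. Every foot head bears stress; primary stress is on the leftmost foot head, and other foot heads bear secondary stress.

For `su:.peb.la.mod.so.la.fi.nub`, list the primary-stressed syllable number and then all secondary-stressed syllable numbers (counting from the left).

Weights: 1 su: H, 2 peb H, 3 la L, 4 mod H, 5 so L, 6 la L, 7 fi L, 8 nub H.
Parse right to left (heavy = foot alone; LL = one foot; stranded L unfooted): (ˈsu:) (ˈpeb) la (ˈmod) so (la.ˈfi) (ˈnub).
Foot heads: 1, 2, 4, 7, 8.
Primary stress on the leftmost head = syllable 1.
Secondary stress on 2, 4, 7, 8: ˈsu:.ˌpeb.la.ˌmod.so.la.ˌfi.ˌnub.

primary 1, secondary 2, 4, 7, 8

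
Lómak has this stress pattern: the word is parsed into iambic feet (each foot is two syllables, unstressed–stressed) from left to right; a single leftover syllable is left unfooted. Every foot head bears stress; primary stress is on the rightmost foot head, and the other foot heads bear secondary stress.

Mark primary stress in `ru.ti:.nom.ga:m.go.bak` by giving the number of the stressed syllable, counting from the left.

6

Parse left to right into iambic (σˈσ) feet: (ru.ˈti:) (nom.ˈga:m) (go.ˈbak).
Foot heads (stressed positions): 2, 4, 6.
End Rule Rightmost: primary stress on the rightmost head = syllable 6.
Primary stress: syllable 6 → ru.ti:.nom.ga:m.go.ˈbak.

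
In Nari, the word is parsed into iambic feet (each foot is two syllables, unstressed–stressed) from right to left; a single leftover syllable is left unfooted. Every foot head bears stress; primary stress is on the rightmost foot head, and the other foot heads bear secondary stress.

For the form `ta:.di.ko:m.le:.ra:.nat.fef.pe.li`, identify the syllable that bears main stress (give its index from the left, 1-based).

Parse right to left into iambic (σˈσ) feet: ta: (di.ˈko:m) (le:.ˈra:) (nat.ˈfef) (pe.ˈli). Syllable 1 is left unfooted.
Foot heads (stressed positions): 3, 5, 7, 9.
End Rule Rightmost: primary stress on the rightmost head = syllable 9.
Primary stress: syllable 9 → ta:.di.ko:m.le:.ra:.nat.fef.pe.ˈli.

9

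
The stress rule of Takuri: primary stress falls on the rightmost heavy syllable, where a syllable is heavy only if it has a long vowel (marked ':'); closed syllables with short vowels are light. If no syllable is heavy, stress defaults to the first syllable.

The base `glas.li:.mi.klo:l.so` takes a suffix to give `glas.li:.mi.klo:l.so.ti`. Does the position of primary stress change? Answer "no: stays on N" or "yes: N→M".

no: stays on 4

Base `glas.li:.mi.klo:l.so` (5 syllables):
  Weights: 1 glas L, 2 li: H, 3 mi L, 4 klo:l H, 5 so L.
  Heavy syllables in the domain: 2, 4. The rightmost is syllable 4 (klo:l).
  → primary stress on syllable 4.
Suffixed `glas.li:.mi.klo:l.so.ti` (6 syllables):
  Weights: 1 glas L, 2 li: H, 3 mi L, 4 klo:l H, 5 so L, 6 ti L.
  Heavy syllables in the domain: 2, 4. The rightmost is syllable 4 (klo:l).
  → primary stress on syllable 4.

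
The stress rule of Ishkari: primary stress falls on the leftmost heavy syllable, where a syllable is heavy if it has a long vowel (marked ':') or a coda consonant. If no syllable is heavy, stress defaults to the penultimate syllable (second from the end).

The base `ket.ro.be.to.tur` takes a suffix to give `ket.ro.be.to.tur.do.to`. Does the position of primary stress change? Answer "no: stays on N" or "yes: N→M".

Base `ket.ro.be.to.tur` (5 syllables):
  Weights: 1 ket H, 2 ro L, 3 be L, 4 to L, 5 tur H.
  Heavy syllables in the domain: 1, 5. The leftmost is syllable 1 (ket).
  → primary stress on syllable 1.
Suffixed `ket.ro.be.to.tur.do.to` (7 syllables):
  Weights: 1 ket H, 2 ro L, 3 be L, 4 to L, 5 tur H, 6 do L, 7 to L.
  Heavy syllables in the domain: 1, 5. The leftmost is syllable 1 (ket).
  → primary stress on syllable 1.

no: stays on 1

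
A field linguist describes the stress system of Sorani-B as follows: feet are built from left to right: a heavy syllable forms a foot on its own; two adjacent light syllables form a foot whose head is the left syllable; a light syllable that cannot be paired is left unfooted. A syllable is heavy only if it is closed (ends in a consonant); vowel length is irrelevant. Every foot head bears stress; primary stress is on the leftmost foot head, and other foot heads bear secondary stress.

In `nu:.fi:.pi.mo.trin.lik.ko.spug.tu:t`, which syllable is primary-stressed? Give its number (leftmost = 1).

1

Weights: 1 nu: L, 2 fi: L, 3 pi L, 4 mo L, 5 trin H, 6 lik H, 7 ko L, 8 spug H, 9 tu:t H.
Parse left to right (heavy = foot alone; LL = one foot; stranded L unfooted): (ˈnu:.fi:) (ˈpi.mo) (ˈtrin) (ˈlik) ko (ˈspug) (ˈtu:t).
Foot heads: 1, 3, 5, 6, 8, 9.
Primary stress on the leftmost head = syllable 1.
Primary stress: syllable 1 → ˈnu:.fi:.pi.mo.trin.lik.ko.spug.tu:t.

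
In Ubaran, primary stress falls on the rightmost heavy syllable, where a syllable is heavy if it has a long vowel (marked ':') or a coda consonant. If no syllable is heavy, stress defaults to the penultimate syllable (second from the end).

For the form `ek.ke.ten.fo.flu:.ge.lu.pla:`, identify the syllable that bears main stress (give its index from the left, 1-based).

8

Weights: 1 ek H, 2 ke L, 3 ten H, 4 fo L, 5 flu: H, 6 ge L, 7 lu L, 8 pla: H.
Heavy syllables in the domain: 1, 3, 5, 8. The rightmost is syllable 8 (pla:).
Primary stress: syllable 8 → ek.ke.ten.fo.flu:.ge.lu.ˈpla:.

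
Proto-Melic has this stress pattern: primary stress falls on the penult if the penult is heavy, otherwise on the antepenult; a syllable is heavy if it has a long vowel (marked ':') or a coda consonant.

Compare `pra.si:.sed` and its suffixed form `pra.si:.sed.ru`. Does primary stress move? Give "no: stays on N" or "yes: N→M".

Base `pra.si:.sed` (3 syllables):
  Weights: 1 pra L, 2 si: H, 3 sed H.
  The penult (syllable 2, si:) is heavy, so it takes stress.
  → primary stress on syllable 2.
Suffixed `pra.si:.sed.ru` (4 syllables):
  Weights: 2 si: H, 3 sed H, 4 ru L.
  The penult (syllable 3, sed) is heavy, so it takes stress.
  → primary stress on syllable 3.

yes: 2→3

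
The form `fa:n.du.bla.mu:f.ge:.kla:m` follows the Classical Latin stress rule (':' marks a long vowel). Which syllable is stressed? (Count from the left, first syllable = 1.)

5

Classical Latin: stress the penult if heavy (long vowel or closed), else the antepenult.
Weights: 4 mu:f H, 5 ge: H, 6 kla:m H.
The penult (syllable 5, ge:) is heavy, so it takes stress.
Stress on syllable 5: fa:n.du.bla.mu:f.ˈge:.kla:m.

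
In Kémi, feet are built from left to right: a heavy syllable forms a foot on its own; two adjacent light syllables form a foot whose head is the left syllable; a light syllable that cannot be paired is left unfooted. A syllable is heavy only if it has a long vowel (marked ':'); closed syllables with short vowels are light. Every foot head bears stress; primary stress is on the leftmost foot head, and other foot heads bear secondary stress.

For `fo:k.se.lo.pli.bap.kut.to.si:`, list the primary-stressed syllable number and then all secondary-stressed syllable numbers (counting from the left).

primary 1, secondary 2, 4, 6, 8

Weights: 1 fo:k H, 2 se L, 3 lo L, 4 pli L, 5 bap L, 6 kut L, 7 to L, 8 si: H.
Parse left to right (heavy = foot alone; LL = one foot; stranded L unfooted): (ˈfo:k) (ˈse.lo) (ˈpli.bap) (ˈkut.to) (ˈsi:).
Foot heads: 1, 2, 4, 6, 8.
Primary stress on the leftmost head = syllable 1.
Secondary stress on 2, 4, 6, 8: ˈfo:k.ˌse.lo.ˌpli.bap.ˌkut.to.ˌsi:.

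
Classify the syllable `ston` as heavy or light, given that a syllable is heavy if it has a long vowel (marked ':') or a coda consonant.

heavy

`ston`: short vowel, closed (coda /n/). Closed → heavy.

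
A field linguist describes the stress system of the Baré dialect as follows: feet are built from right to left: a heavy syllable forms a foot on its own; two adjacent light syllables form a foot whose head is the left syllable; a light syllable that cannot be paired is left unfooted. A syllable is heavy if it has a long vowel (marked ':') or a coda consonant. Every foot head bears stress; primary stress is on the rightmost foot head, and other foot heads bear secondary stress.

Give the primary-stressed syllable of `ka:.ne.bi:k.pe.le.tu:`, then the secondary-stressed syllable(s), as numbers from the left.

primary 6, secondary 1, 3, 4

Weights: 1 ka: H, 2 ne L, 3 bi:k H, 4 pe L, 5 le L, 6 tu: H.
Parse right to left (heavy = foot alone; LL = one foot; stranded L unfooted): (ˈka:) ne (ˈbi:k) (ˈpe.le) (ˈtu:).
Foot heads: 1, 3, 4, 6.
Primary stress on the rightmost head = syllable 6.
Secondary stress on 1, 3, 4: ˌka:.ne.ˌbi:k.ˌpe.le.ˈtu:.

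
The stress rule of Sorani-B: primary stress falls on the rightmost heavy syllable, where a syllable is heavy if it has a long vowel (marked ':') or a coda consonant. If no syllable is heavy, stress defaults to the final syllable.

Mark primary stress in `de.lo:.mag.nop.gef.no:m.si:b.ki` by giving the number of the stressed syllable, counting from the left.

7

Weights: 1 de L, 2 lo: H, 3 mag H, 4 nop H, 5 gef H, 6 no:m H, 7 si:b H, 8 ki L.
Heavy syllables in the domain: 2, 3, 4, 5, 6, 7. The rightmost is syllable 7 (si:b).
Primary stress: syllable 7 → de.lo:.mag.nop.gef.no:m.ˈsi:b.ki.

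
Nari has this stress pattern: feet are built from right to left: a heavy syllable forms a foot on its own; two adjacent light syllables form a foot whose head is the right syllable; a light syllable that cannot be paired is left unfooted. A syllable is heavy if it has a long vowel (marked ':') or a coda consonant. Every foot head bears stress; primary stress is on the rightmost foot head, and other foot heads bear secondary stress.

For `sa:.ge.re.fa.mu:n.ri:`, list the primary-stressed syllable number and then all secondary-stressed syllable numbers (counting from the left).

Weights: 1 sa: H, 2 ge L, 3 re L, 4 fa L, 5 mu:n H, 6 ri: H.
Parse right to left (heavy = foot alone; LL = one foot; stranded L unfooted): (ˈsa:) ge (re.ˈfa) (ˈmu:n) (ˈri:).
Foot heads: 1, 4, 5, 6.
Primary stress on the rightmost head = syllable 6.
Secondary stress on 1, 4, 5: ˌsa:.ge.re.ˌfa.ˌmu:n.ˈri:.

primary 6, secondary 1, 4, 5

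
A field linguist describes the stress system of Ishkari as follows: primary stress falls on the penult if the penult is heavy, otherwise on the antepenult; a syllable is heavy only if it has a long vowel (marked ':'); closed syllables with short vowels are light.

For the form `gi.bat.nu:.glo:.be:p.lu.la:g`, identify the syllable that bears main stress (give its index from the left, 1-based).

Weights: 5 be:p H, 6 lu L, 7 la:g H.
The penult (syllable 6, lu) is light, so stress falls on the antepenult (syllable 5, be:p).
Primary stress: syllable 5 → gi.bat.nu:.glo:.ˈbe:p.lu.la:g.

5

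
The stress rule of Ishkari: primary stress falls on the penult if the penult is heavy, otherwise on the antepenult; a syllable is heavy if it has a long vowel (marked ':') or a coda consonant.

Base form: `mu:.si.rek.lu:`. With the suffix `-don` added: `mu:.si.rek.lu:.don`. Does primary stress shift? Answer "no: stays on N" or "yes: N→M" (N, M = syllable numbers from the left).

yes: 3→4

Base `mu:.si.rek.lu:` (4 syllables):
  Weights: 2 si L, 3 rek H, 4 lu: H.
  The penult (syllable 3, rek) is heavy, so it takes stress.
  → primary stress on syllable 3.
Suffixed `mu:.si.rek.lu:.don` (5 syllables):
  Weights: 3 rek H, 4 lu: H, 5 don H.
  The penult (syllable 4, lu:) is heavy, so it takes stress.
  → primary stress on syllable 4.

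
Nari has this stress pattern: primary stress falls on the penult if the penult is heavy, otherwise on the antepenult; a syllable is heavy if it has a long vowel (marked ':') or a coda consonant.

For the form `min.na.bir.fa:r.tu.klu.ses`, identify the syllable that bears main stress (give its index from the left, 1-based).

5

Weights: 5 tu L, 6 klu L, 7 ses H.
The penult (syllable 6, klu) is light, so stress falls on the antepenult (syllable 5, tu).
Primary stress: syllable 5 → min.na.bir.fa:r.ˈtu.klu.ses.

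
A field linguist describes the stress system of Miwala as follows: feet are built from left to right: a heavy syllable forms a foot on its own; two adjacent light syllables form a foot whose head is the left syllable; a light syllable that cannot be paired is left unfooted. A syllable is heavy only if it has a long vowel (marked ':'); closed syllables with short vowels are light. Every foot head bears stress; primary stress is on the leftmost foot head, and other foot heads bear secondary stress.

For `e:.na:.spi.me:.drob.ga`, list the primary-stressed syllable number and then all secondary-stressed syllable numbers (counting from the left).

primary 1, secondary 2, 4, 5

Weights: 1 e: H, 2 na: H, 3 spi L, 4 me: H, 5 drob L, 6 ga L.
Parse left to right (heavy = foot alone; LL = one foot; stranded L unfooted): (ˈe:) (ˈna:) spi (ˈme:) (ˈdrob.ga).
Foot heads: 1, 2, 4, 5.
Primary stress on the leftmost head = syllable 1.
Secondary stress on 2, 4, 5: ˈe:.ˌna:.spi.ˌme:.ˌdrob.ga.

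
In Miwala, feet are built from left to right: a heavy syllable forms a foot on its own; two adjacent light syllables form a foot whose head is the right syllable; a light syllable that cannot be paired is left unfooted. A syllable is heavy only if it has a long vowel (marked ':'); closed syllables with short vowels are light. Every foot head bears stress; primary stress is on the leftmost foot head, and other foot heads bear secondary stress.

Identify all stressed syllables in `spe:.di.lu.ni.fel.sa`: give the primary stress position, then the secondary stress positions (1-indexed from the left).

Weights: 1 spe: H, 2 di L, 3 lu L, 4 ni L, 5 fel L, 6 sa L.
Parse left to right (heavy = foot alone; LL = one foot; stranded L unfooted): (ˈspe:) (di.ˈlu) (ni.ˈfel) sa.
Foot heads: 1, 3, 5.
Primary stress on the leftmost head = syllable 1.
Secondary stress on 3, 5: ˈspe:.di.ˌlu.ni.ˌfel.sa.

primary 1, secondary 3, 5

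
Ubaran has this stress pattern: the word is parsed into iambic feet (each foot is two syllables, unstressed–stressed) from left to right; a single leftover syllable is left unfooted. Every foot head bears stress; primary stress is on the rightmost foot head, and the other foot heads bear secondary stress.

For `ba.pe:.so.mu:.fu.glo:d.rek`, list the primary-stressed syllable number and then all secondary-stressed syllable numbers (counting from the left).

primary 6, secondary 2, 4

Parse left to right into iambic (σˈσ) feet: (ba.ˈpe:) (so.ˈmu:) (fu.ˈglo:d) rek. Syllable 7 is left unfooted.
Foot heads (stressed positions): 2, 4, 6.
End Rule Rightmost: primary stress on the rightmost head = syllable 6.
Secondary stress on 2, 4: ba.ˌpe:.so.ˌmu:.fu.ˈglo:d.rek.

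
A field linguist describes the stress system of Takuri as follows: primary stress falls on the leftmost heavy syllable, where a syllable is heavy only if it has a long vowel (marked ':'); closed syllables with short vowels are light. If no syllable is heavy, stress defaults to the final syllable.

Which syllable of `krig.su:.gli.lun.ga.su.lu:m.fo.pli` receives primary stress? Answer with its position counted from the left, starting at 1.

2

Weights: 1 krig L, 2 su: H, 3 gli L, 4 lun L, 5 ga L, 6 su L, 7 lu:m H, 8 fo L, 9 pli L.
Heavy syllables in the domain: 2, 7. The leftmost is syllable 2 (su:).
Primary stress: syllable 2 → krig.ˈsu:.gli.lun.ga.su.lu:m.fo.pli.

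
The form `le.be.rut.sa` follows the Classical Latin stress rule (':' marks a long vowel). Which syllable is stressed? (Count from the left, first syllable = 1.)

3

Classical Latin: stress the penult if heavy (long vowel or closed), else the antepenult.
Weights: 2 be L, 3 rut H, 4 sa L.
The penult (syllable 3, rut) is heavy, so it takes stress.
Stress on syllable 3: le.be.ˈrut.sa.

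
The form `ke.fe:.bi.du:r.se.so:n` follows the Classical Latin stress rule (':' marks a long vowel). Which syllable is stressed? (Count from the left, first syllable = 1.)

Classical Latin: stress the penult if heavy (long vowel or closed), else the antepenult.
Weights: 4 du:r H, 5 se L, 6 so:n H.
The penult (syllable 5, se) is light, so stress falls on the antepenult (syllable 4, du:r).
Stress on syllable 4: ke.fe:.bi.ˈdu:r.se.so:n.

4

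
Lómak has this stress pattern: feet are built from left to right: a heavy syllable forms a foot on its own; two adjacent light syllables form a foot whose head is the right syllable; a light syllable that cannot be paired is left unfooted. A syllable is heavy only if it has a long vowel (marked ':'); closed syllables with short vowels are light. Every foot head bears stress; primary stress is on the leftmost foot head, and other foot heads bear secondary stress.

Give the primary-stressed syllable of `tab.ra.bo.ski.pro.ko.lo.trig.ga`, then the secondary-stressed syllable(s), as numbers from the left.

Weights: 1 tab L, 2 ra L, 3 bo L, 4 ski L, 5 pro L, 6 ko L, 7 lo L, 8 trig L, 9 ga L.
Parse left to right (heavy = foot alone; LL = one foot; stranded L unfooted): (tab.ˈra) (bo.ˈski) (pro.ˈko) (lo.ˈtrig) ga.
Foot heads: 2, 4, 6, 8.
Primary stress on the leftmost head = syllable 2.
Secondary stress on 4, 6, 8: tab.ˈra.bo.ˌski.pro.ˌko.lo.ˌtrig.ga.

primary 2, secondary 4, 6, 8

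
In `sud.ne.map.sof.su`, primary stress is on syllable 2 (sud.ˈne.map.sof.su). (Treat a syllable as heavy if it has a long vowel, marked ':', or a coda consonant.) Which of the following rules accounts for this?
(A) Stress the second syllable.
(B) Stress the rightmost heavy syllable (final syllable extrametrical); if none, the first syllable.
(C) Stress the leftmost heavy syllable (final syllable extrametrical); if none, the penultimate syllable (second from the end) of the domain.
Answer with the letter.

Rule A → syllable 2 ✓.
Rule B → syllable 4 (observed: 2).
Rule C → syllable 1 (observed: 2).

A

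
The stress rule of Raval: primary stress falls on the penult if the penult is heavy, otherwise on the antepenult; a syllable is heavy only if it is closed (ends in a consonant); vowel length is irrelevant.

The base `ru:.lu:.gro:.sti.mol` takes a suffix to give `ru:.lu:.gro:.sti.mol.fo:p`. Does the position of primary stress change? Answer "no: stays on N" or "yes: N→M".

yes: 3→5

Base `ru:.lu:.gro:.sti.mol` (5 syllables):
  Weights: 3 gro: L, 4 sti L, 5 mol H.
  The penult (syllable 4, sti) is light, so stress falls on the antepenult (syllable 3, gro:).
  → primary stress on syllable 3.
Suffixed `ru:.lu:.gro:.sti.mol.fo:p` (6 syllables):
  Weights: 4 sti L, 5 mol H, 6 fo:p H.
  The penult (syllable 5, mol) is heavy, so it takes stress.
  → primary stress on syllable 5.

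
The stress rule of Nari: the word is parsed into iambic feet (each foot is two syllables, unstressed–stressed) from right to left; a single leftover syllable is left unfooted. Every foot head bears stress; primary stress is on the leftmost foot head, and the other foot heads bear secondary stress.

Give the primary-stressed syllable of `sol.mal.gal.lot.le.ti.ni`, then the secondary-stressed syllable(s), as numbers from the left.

Parse right to left into iambic (σˈσ) feet: sol (mal.ˈgal) (lot.ˈle) (ti.ˈni). Syllable 1 is left unfooted.
Foot heads (stressed positions): 3, 5, 7.
End Rule Leftmost: primary stress on the leftmost head = syllable 3.
Secondary stress on 5, 7: sol.mal.ˈgal.lot.ˌle.ti.ˌni.

primary 3, secondary 5, 7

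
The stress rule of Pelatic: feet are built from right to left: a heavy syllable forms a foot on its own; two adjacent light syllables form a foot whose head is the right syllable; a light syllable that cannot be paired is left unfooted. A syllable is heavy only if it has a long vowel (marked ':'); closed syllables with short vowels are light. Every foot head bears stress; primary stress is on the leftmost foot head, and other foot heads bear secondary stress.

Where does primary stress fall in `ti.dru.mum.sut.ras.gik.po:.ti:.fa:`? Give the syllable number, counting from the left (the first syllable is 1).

Weights: 1 ti L, 2 dru L, 3 mum L, 4 sut L, 5 ras L, 6 gik L, 7 po: H, 8 ti: H, 9 fa: H.
Parse right to left (heavy = foot alone; LL = one foot; stranded L unfooted): (ti.ˈdru) (mum.ˈsut) (ras.ˈgik) (ˈpo:) (ˈti:) (ˈfa:).
Foot heads: 2, 4, 6, 7, 8, 9.
Primary stress on the leftmost head = syllable 2.
Primary stress: syllable 2 → ti.ˈdru.mum.sut.ras.gik.po:.ti:.fa:.

2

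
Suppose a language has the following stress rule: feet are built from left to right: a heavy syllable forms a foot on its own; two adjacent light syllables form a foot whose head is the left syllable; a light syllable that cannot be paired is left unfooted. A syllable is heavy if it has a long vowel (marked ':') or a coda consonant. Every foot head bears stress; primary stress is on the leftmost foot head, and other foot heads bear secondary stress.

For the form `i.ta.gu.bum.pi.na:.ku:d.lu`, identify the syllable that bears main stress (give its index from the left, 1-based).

Weights: 1 i L, 2 ta L, 3 gu L, 4 bum H, 5 pi L, 6 na: H, 7 ku:d H, 8 lu L.
Parse left to right (heavy = foot alone; LL = one foot; stranded L unfooted): (ˈi.ta) gu (ˈbum) pi (ˈna:) (ˈku:d) lu.
Foot heads: 1, 4, 6, 7.
Primary stress on the leftmost head = syllable 1.
Primary stress: syllable 1 → ˈi.ta.gu.bum.pi.na:.ku:d.lu.

1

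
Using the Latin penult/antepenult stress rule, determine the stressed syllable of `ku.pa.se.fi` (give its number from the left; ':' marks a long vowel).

Classical Latin: stress the penult if heavy (long vowel or closed), else the antepenult.
Weights: 2 pa L, 3 se L, 4 fi L.
The penult (syllable 3, se) is light, so stress falls on the antepenult (syllable 2, pa).
Stress on syllable 2: ku.ˈpa.se.fi.

2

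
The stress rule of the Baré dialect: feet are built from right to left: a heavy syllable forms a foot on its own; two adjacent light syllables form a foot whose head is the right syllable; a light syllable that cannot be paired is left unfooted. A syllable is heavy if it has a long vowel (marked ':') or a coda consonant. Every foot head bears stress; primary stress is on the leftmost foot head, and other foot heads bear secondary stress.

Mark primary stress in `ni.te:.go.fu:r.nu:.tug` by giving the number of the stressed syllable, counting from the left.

2

Weights: 1 ni L, 2 te: H, 3 go L, 4 fu:r H, 5 nu: H, 6 tug H.
Parse right to left (heavy = foot alone; LL = one foot; stranded L unfooted): ni (ˈte:) go (ˈfu:r) (ˈnu:) (ˈtug).
Foot heads: 2, 4, 5, 6.
Primary stress on the leftmost head = syllable 2.
Primary stress: syllable 2 → ni.ˈte:.go.fu:r.nu:.tug.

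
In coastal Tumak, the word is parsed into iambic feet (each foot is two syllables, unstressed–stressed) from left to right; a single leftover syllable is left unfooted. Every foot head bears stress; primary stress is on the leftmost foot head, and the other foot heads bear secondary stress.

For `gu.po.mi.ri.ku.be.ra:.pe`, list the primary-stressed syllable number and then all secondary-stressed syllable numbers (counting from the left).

primary 2, secondary 4, 6, 8

Parse left to right into iambic (σˈσ) feet: (gu.ˈpo) (mi.ˈri) (ku.ˈbe) (ra:.ˈpe).
Foot heads (stressed positions): 2, 4, 6, 8.
End Rule Leftmost: primary stress on the leftmost head = syllable 2.
Secondary stress on 4, 6, 8: gu.ˈpo.mi.ˌri.ku.ˌbe.ra:.ˌpe.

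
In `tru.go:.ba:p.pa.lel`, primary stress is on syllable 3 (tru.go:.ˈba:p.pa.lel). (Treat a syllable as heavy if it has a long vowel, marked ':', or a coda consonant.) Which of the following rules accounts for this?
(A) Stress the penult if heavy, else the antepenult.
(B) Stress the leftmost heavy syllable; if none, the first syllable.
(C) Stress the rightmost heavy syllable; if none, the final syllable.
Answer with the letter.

A

Rule A → syllable 3 ✓.
Rule B → syllable 2 (observed: 3).
Rule C → syllable 5 (observed: 3).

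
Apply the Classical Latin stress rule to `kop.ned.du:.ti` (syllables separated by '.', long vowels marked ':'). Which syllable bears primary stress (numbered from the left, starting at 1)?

Classical Latin: stress the penult if heavy (long vowel or closed), else the antepenult.
Weights: 2 ned H, 3 du: H, 4 ti L.
The penult (syllable 3, du:) is heavy, so it takes stress.
Stress on syllable 3: kop.ned.ˈdu:.ti.

3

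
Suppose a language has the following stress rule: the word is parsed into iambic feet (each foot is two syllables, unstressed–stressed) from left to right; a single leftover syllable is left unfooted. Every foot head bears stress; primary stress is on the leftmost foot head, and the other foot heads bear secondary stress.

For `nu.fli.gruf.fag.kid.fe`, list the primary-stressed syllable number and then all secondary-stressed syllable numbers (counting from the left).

Parse left to right into iambic (σˈσ) feet: (nu.ˈfli) (gruf.ˈfag) (kid.ˈfe).
Foot heads (stressed positions): 2, 4, 6.
End Rule Leftmost: primary stress on the leftmost head = syllable 2.
Secondary stress on 4, 6: nu.ˈfli.gruf.ˌfag.kid.ˌfe.

primary 2, secondary 4, 6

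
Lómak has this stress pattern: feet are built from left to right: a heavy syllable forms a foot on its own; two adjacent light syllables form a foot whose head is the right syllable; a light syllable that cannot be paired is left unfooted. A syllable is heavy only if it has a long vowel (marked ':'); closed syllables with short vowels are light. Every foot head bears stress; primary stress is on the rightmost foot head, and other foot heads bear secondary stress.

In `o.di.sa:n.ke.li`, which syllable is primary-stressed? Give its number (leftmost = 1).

5

Weights: 1 o L, 2 di L, 3 sa:n H, 4 ke L, 5 li L.
Parse left to right (heavy = foot alone; LL = one foot; stranded L unfooted): (o.ˈdi) (ˈsa:n) (ke.ˈli).
Foot heads: 2, 3, 5.
Primary stress on the rightmost head = syllable 5.
Primary stress: syllable 5 → o.di.sa:n.ke.ˈli.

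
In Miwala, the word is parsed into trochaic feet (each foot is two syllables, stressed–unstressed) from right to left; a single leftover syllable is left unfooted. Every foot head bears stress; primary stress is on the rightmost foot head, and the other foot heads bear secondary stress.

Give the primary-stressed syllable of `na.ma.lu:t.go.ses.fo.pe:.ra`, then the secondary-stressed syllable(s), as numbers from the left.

primary 7, secondary 1, 3, 5

Parse right to left into trochaic (ˈσσ) feet: (ˈna.ma) (ˈlu:t.go) (ˈses.fo) (ˈpe:.ra).
Foot heads (stressed positions): 1, 3, 5, 7.
End Rule Rightmost: primary stress on the rightmost head = syllable 7.
Secondary stress on 1, 3, 5: ˌna.ma.ˌlu:t.go.ˌses.fo.ˈpe:.ra.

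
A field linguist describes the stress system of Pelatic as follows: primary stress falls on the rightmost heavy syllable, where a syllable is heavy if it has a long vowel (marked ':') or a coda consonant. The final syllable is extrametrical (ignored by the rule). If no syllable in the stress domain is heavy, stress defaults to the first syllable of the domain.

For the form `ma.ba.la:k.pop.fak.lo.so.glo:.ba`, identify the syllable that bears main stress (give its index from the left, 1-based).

8

The final syllable (9, ba) is extrametrical; the stress domain is syllables 1–8.
Weights: 1 ma L, 2 ba L, 3 la:k H, 4 pop H, 5 fak H, 6 lo L, 7 so L, 8 glo: H.
Heavy syllables in the domain: 3, 4, 5, 8. The rightmost is syllable 8 (glo:).
Primary stress: syllable 8 → ma.ba.la:k.pop.fak.lo.so.ˈglo:.ba.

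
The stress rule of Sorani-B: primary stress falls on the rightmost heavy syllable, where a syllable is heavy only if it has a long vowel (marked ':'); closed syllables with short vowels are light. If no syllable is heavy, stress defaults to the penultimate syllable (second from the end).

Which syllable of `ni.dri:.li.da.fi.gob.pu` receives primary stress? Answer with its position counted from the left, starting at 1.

2

Weights: 1 ni L, 2 dri: H, 3 li L, 4 da L, 5 fi L, 6 gob L, 7 pu L.
Heavy syllables in the domain: 2. The rightmost is syllable 2 (dri:).
Primary stress: syllable 2 → ni.ˈdri:.li.da.fi.gob.pu.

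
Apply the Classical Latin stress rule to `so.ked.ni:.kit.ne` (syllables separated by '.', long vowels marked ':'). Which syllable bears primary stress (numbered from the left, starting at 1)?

Classical Latin: stress the penult if heavy (long vowel or closed), else the antepenult.
Weights: 3 ni: H, 4 kit H, 5 ne L.
The penult (syllable 4, kit) is heavy, so it takes stress.
Stress on syllable 4: so.ked.ni:.ˈkit.ne.

4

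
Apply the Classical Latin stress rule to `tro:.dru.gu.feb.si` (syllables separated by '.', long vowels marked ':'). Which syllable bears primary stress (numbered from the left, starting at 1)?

Classical Latin: stress the penult if heavy (long vowel or closed), else the antepenult.
Weights: 3 gu L, 4 feb H, 5 si L.
The penult (syllable 4, feb) is heavy, so it takes stress.
Stress on syllable 4: tro:.dru.gu.ˈfeb.si.

4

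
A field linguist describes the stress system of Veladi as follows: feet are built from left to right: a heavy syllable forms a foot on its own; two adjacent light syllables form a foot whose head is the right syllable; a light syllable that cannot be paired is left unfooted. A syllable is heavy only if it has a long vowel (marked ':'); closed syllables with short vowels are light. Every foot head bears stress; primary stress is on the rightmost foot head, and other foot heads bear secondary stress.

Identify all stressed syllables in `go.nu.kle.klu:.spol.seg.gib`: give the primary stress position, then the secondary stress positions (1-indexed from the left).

primary 6, secondary 2, 4

Weights: 1 go L, 2 nu L, 3 kle L, 4 klu: H, 5 spol L, 6 seg L, 7 gib L.
Parse left to right (heavy = foot alone; LL = one foot; stranded L unfooted): (go.ˈnu) kle (ˈklu:) (spol.ˈseg) gib.
Foot heads: 2, 4, 6.
Primary stress on the rightmost head = syllable 6.
Secondary stress on 2, 4: go.ˌnu.kle.ˌklu:.spol.ˈseg.gib.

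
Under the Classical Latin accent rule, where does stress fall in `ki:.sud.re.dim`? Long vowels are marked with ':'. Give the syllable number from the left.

2

Classical Latin: stress the penult if heavy (long vowel or closed), else the antepenult.
Weights: 2 sud H, 3 re L, 4 dim H.
The penult (syllable 3, re) is light, so stress falls on the antepenult (syllable 2, sud).
Stress on syllable 2: ki:.ˈsud.re.dim.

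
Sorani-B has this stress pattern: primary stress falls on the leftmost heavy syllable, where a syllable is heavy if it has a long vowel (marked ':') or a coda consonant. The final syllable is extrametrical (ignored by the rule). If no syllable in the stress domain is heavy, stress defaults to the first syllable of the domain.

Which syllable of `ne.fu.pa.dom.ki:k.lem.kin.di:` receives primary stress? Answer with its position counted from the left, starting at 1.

4

The final syllable (8, di:) is extrametrical; the stress domain is syllables 1–7.
Weights: 1 ne L, 2 fu L, 3 pa L, 4 dom H, 5 ki:k H, 6 lem H, 7 kin H.
Heavy syllables in the domain: 4, 5, 6, 7. The leftmost is syllable 4 (dom).
Primary stress: syllable 4 → ne.fu.pa.ˈdom.ki:k.lem.kin.di:.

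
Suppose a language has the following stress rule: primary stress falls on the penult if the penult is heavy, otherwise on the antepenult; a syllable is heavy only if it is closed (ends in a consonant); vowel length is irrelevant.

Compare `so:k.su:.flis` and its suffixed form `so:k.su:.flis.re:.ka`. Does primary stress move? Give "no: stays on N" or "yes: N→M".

yes: 1→3

Base `so:k.su:.flis` (3 syllables):
  Weights: 1 so:k H, 2 su: L, 3 flis H.
  The penult (syllable 2, su:) is light, so stress falls on the antepenult (syllable 1, so:k).
  → primary stress on syllable 1.
Suffixed `so:k.su:.flis.re:.ka` (5 syllables):
  Weights: 3 flis H, 4 re: L, 5 ka L.
  The penult (syllable 4, re:) is light, so stress falls on the antepenult (syllable 3, flis).
  → primary stress on syllable 3.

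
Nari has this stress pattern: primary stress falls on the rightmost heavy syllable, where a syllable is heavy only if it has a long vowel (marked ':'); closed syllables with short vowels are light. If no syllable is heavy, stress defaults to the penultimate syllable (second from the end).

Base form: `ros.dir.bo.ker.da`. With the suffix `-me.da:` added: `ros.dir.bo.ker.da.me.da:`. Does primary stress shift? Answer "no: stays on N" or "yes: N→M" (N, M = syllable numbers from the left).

Base `ros.dir.bo.ker.da` (5 syllables):
  Weights: 1 ros L, 2 dir L, 3 bo L, 4 ker L, 5 da L.
  No heavy syllable in the domain; default to the penultimate syllable (second from the end) = syllable 4.
  → primary stress on syllable 4.
Suffixed `ros.dir.bo.ker.da.me.da:` (7 syllables):
  Weights: 1 ros L, 2 dir L, 3 bo L, 4 ker L, 5 da L, 6 me L, 7 da: H.
  Heavy syllables in the domain: 7. The rightmost is syllable 7 (da:).
  → primary stress on syllable 7.

yes: 4→7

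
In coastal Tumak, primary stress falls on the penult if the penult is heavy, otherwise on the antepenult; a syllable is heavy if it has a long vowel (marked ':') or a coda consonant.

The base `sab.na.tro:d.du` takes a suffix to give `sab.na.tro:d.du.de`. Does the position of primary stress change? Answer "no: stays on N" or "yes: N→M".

Base `sab.na.tro:d.du` (4 syllables):
  Weights: 2 na L, 3 tro:d H, 4 du L.
  The penult (syllable 3, tro:d) is heavy, so it takes stress.
  → primary stress on syllable 3.
Suffixed `sab.na.tro:d.du.de` (5 syllables):
  Weights: 3 tro:d H, 4 du L, 5 de L.
  The penult (syllable 4, du) is light, so stress falls on the antepenult (syllable 3, tro:d).
  → primary stress on syllable 3.

no: stays on 3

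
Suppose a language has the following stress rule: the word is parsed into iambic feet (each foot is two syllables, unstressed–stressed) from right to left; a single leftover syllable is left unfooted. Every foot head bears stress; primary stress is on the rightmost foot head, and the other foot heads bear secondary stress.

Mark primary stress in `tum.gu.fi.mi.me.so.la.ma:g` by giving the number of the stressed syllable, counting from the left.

8

Parse right to left into iambic (σˈσ) feet: (tum.ˈgu) (fi.ˈmi) (me.ˈso) (la.ˈma:g).
Foot heads (stressed positions): 2, 4, 6, 8.
End Rule Rightmost: primary stress on the rightmost head = syllable 8.
Primary stress: syllable 8 → tum.gu.fi.mi.me.so.la.ˈma:g.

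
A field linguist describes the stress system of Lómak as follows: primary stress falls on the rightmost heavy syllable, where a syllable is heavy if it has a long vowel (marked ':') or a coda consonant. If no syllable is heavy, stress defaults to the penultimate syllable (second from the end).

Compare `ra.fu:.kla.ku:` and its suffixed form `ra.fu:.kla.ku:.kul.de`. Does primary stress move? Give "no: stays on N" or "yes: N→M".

Base `ra.fu:.kla.ku:` (4 syllables):
  Weights: 1 ra L, 2 fu: H, 3 kla L, 4 ku: H.
  Heavy syllables in the domain: 2, 4. The rightmost is syllable 4 (ku:).
  → primary stress on syllable 4.
Suffixed `ra.fu:.kla.ku:.kul.de` (6 syllables):
  Weights: 1 ra L, 2 fu: H, 3 kla L, 4 ku: H, 5 kul H, 6 de L.
  Heavy syllables in the domain: 2, 4, 5. The rightmost is syllable 5 (kul).
  → primary stress on syllable 5.

yes: 4→5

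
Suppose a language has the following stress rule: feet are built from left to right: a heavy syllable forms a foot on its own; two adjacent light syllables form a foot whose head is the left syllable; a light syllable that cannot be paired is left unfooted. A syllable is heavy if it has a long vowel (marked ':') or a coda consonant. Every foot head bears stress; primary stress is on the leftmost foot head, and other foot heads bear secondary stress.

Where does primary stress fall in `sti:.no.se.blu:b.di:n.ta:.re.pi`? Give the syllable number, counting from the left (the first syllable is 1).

Weights: 1 sti: H, 2 no L, 3 se L, 4 blu:b H, 5 di:n H, 6 ta: H, 7 re L, 8 pi L.
Parse left to right (heavy = foot alone; LL = one foot; stranded L unfooted): (ˈsti:) (ˈno.se) (ˈblu:b) (ˈdi:n) (ˈta:) (ˈre.pi).
Foot heads: 1, 2, 4, 5, 6, 7.
Primary stress on the leftmost head = syllable 1.
Primary stress: syllable 1 → ˈsti:.no.se.blu:b.di:n.ta:.re.pi.

1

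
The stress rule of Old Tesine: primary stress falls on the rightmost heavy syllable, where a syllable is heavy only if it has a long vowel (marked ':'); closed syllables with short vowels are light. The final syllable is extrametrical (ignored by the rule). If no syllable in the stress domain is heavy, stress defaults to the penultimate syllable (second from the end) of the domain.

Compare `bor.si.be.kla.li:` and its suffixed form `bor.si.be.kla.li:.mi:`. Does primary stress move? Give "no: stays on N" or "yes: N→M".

Base `bor.si.be.kla.li:` (5 syllables):
  The final syllable (5, li:) is extrametrical; the stress domain is syllables 1–4.
  Weights: 1 bor L, 2 si L, 3 be L, 4 kla L.
  No heavy syllable in the domain; default to the penultimate syllable (second from the end) of the domain = syllable 3.
  → primary stress on syllable 3.
Suffixed `bor.si.be.kla.li:.mi:` (6 syllables):
  The final syllable (6, mi:) is extrametrical; the stress domain is syllables 1–5.
  Weights: 1 bor L, 2 si L, 3 be L, 4 kla L, 5 li: H.
  Heavy syllables in the domain: 5. The rightmost is syllable 5 (li:).
  → primary stress on syllable 5.

yes: 3→5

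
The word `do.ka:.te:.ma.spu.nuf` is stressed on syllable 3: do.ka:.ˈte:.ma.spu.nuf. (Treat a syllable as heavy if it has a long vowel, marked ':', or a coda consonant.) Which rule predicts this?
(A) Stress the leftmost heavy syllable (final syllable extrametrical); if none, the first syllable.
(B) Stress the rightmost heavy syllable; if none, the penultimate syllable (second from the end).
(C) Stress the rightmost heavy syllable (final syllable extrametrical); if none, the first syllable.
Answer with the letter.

Rule A → syllable 2 (observed: 3).
Rule B → syllable 6 (observed: 3).
Rule C → syllable 3 ✓.

C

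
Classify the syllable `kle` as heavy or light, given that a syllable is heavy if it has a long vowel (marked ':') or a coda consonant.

light

`kle`: short vowel, open (no coda). Short vowel, open → light.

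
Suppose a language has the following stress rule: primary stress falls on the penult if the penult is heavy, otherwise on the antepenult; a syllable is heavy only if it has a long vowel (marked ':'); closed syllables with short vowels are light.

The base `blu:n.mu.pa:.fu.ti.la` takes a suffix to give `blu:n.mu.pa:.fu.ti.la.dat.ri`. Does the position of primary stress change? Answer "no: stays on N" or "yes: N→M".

yes: 4→6

Base `blu:n.mu.pa:.fu.ti.la` (6 syllables):
  Weights: 4 fu L, 5 ti L, 6 la L.
  The penult (syllable 5, ti) is light, so stress falls on the antepenult (syllable 4, fu).
  → primary stress on syllable 4.
Suffixed `blu:n.mu.pa:.fu.ti.la.dat.ri` (8 syllables):
  Weights: 6 la L, 7 dat L, 8 ri L.
  The penult (syllable 7, dat) is light, so stress falls on the antepenult (syllable 6, la).
  → primary stress on syllable 6.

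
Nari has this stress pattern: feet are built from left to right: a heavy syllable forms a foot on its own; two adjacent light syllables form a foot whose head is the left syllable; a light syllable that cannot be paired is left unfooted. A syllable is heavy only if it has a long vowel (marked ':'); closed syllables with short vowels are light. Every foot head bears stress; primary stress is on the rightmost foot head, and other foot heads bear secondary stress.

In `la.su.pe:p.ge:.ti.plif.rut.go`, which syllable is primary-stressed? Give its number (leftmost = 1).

7

Weights: 1 la L, 2 su L, 3 pe:p H, 4 ge: H, 5 ti L, 6 plif L, 7 rut L, 8 go L.
Parse left to right (heavy = foot alone; LL = one foot; stranded L unfooted): (ˈla.su) (ˈpe:p) (ˈge:) (ˈti.plif) (ˈrut.go).
Foot heads: 1, 3, 4, 5, 7.
Primary stress on the rightmost head = syllable 7.
Primary stress: syllable 7 → la.su.pe:p.ge:.ti.plif.ˈrut.go.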